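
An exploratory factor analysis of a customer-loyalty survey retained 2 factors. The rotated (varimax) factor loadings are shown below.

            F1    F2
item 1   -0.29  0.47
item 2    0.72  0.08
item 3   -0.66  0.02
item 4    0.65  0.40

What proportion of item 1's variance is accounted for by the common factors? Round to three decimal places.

h² = (-0.29)² + 0.47² = 0.0841 + 0.2209 = 0.3050

0.305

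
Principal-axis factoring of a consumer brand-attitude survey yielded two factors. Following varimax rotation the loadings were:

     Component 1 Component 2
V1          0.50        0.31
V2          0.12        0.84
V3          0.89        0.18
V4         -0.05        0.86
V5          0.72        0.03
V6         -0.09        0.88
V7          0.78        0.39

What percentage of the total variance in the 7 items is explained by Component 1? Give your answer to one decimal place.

SS loadings for Component 1 = 0.50² + 0.12² + 0.89² + (-0.05)² + 0.72² + (-0.09)² + 0.78² = 2.1939
With 7 standardized items, total variance = 7. Proportion = 2.1939/7 = 0.3134 → 31.34%.

31.3%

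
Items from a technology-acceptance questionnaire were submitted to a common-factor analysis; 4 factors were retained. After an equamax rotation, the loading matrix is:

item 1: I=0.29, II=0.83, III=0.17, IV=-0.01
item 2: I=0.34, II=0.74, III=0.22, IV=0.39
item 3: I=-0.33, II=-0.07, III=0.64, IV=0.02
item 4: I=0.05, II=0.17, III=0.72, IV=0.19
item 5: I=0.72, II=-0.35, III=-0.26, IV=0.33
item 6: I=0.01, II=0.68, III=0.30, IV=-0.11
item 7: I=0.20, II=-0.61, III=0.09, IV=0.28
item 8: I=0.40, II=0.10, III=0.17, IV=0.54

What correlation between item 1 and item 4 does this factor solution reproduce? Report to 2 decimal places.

r̂ = Σ λ_i·λ_j across factors = (0.29)(0.05) + (0.83)(0.17) + (0.17)(0.72) + (-0.01)(0.19)
  = +0.0145 +0.1411 +0.1224 -0.0019 = 0.2761

0.28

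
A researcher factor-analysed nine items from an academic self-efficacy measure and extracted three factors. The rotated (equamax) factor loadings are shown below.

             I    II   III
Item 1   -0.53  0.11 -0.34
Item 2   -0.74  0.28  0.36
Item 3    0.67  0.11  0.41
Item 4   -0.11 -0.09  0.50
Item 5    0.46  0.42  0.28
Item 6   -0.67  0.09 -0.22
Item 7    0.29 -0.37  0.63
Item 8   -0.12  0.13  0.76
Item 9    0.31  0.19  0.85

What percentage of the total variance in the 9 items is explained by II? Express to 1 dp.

5.4%

SS loadings for II = 0.11² + 0.28² + 0.11² + (-0.09)² + 0.42² + 0.09² + (-0.37)² + 0.13² + 0.19² = 0.4851
With 9 standardized items, total variance = 9. Proportion = 0.4851/9 = 0.0539 → 5.39%.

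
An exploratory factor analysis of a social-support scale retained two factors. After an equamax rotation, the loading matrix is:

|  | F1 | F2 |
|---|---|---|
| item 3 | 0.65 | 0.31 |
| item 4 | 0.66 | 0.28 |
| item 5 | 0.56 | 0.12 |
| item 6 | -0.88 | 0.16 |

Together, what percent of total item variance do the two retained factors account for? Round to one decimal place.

54.0%

Communalities: 0.5186, 0.5140, 0.3280, 0.8000; Σh² = 2.1606.
Total variance with 4 standardized items is 4, so the solution explains 2.1606/4 = 0.5402 = 54.02%.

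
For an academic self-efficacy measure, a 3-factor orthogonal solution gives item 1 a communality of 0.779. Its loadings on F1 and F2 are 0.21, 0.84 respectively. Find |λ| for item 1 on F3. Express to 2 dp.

Under orthogonal rotation h² = Σλ², so λ_F3² = h² − (0.7497) = 0.779 − 0.7497 = 0.0293.
|λ| = √0.0293 = 0.1712.

0.17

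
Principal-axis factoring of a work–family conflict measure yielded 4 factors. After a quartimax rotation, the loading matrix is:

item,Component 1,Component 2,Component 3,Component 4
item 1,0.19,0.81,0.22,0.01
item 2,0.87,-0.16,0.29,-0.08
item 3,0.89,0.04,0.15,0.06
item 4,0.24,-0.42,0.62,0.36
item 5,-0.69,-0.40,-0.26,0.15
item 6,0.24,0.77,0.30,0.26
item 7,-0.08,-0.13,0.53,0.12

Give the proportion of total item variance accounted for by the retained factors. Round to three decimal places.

SS loadings by factor: 2.1828, 1.6295, 0.9779, 0.2442; total = 5.0344.
Total variance with 7 standardized items is 7, so the solution explains 5.0344/7 = 0.7192.

0.719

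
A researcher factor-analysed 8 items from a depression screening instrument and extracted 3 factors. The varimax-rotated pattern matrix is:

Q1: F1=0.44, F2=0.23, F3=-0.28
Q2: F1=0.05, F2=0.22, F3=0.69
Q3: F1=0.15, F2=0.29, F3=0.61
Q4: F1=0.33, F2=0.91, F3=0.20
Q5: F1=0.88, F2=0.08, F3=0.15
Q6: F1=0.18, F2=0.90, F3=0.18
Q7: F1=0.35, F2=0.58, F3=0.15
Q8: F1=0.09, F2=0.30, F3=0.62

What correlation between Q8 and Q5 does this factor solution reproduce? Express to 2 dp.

r̂ = Σ λ_i·λ_j across factors = (0.09)(0.88) + (0.30)(0.08) + (0.62)(0.15)
  = +0.0792 +0.0240 +0.0930 = 0.1962

0.20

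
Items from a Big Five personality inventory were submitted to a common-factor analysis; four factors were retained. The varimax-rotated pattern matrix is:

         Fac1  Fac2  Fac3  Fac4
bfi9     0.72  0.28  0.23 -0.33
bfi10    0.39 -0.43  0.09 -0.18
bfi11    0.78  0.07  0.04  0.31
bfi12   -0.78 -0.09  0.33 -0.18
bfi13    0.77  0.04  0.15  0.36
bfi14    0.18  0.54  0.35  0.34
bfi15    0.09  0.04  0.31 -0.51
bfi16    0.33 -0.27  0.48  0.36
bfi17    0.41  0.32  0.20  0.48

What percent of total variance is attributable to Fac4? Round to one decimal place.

SS loadings for Fac4 = (-0.33)² + (-0.18)² + 0.31² + (-0.18)² + 0.36² + 0.34² + (-0.51)² + 0.36² + 0.48² = 1.1351
With 9 standardized items, total variance = 9. Proportion = 1.1351/9 = 0.1261 → 12.61%.

12.6%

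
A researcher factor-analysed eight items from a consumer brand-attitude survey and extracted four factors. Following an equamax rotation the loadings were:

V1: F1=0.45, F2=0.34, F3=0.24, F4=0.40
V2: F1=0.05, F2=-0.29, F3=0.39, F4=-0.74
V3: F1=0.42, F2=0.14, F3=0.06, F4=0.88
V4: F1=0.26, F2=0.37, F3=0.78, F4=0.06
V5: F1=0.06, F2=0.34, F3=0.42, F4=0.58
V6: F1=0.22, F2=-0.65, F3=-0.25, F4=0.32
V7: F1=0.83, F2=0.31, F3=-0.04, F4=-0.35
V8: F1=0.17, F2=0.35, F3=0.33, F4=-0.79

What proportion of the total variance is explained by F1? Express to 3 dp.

0.152

SS loadings for F1 = 0.45² + 0.05² + 0.42² + 0.26² + 0.06² + 0.22² + 0.83² + 0.17² = 1.2188
Proportion of variance = 1.2188 / 8 = 0.1523.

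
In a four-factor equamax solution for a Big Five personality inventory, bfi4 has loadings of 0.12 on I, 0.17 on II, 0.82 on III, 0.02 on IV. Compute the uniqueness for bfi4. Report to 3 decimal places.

0.284

h² = 0.12² + 0.17² + 0.82² + 0.02² = 0.0144 + 0.0289 + 0.6724 + 0.0004 = 0.7161
Uniqueness u² = 1 − h² = 1 − 0.7161 = 0.2839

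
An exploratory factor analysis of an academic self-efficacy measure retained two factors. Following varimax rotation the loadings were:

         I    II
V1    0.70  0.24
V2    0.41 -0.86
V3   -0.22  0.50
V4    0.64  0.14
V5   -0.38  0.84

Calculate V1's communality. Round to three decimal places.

0.548

h² = 0.70² + 0.24² = 0.4900 + 0.0576 = 0.5476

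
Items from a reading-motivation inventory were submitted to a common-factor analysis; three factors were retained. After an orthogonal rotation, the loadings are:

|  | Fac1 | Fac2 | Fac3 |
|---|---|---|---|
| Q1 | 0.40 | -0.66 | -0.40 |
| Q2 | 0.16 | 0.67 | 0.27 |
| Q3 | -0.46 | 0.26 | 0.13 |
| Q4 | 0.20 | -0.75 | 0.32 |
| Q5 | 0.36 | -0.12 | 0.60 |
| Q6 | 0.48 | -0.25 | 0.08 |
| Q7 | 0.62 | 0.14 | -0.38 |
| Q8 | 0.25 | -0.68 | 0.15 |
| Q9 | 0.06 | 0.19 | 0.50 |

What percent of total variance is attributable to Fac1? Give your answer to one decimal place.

13.9%

SS loadings for Fac1 = 0.40² + 0.16² + (-0.46)² + 0.20² + 0.36² + 0.48² + 0.62² + 0.25² + 0.06² = 1.2477
With 9 standardized items, total variance = 9. Proportion = 1.2477/9 = 0.1386 → 13.86%.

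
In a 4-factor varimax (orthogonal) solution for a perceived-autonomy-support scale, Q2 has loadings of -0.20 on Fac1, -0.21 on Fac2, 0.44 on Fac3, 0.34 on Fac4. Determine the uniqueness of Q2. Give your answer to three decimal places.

0.607

h² = (-0.20)² + (-0.21)² + 0.44² + 0.34² = 0.0400 + 0.0441 + 0.1936 + 0.1156 = 0.3933
Uniqueness u² = 1 − h² = 1 − 0.3933 = 0.6067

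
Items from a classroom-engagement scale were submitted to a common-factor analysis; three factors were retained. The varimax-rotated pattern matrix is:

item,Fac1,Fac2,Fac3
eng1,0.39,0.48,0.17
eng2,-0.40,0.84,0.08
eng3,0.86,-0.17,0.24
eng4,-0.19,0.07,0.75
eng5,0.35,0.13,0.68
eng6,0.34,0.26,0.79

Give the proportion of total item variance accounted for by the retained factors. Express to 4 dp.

0.6870

Communalities: 0.4114, 0.8720, 0.8261, 0.6035, 0.6018, 0.8073; Σh² = 4.1221.
Total variance with 6 standardized items is 6, so the solution explains 4.1221/6 = 0.6870.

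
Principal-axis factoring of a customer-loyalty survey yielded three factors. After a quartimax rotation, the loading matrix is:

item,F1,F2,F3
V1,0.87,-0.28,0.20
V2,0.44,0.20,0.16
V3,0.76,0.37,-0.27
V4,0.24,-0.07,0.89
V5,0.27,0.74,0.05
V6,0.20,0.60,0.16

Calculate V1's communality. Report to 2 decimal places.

h² = 0.87² + (-0.28)² + 0.20² = 0.7569 + 0.0784 + 0.0400 = 0.8753

0.88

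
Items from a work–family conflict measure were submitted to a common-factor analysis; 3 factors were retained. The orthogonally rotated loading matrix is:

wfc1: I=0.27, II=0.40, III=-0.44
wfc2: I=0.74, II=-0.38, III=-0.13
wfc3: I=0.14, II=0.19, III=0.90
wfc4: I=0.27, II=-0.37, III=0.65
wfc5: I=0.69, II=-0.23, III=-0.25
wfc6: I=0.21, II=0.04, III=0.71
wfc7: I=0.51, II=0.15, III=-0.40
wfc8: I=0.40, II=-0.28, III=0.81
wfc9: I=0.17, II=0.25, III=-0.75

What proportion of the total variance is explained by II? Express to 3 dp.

SS loadings for II = 0.40² + (-0.38)² + 0.19² + (-0.37)² + (-0.23)² + 0.04² + 0.15² + (-0.28)² + 0.25² = 0.6953
Proportion of variance = 0.6953 / 9 = 0.0773.

0.077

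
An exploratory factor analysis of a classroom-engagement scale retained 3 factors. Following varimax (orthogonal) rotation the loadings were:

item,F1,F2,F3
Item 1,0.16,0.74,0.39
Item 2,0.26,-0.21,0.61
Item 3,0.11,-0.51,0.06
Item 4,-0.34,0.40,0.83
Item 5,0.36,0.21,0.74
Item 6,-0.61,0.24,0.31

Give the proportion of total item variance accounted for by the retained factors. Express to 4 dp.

Communalities: 0.7253, 0.4838, 0.2758, 0.9645, 0.7213, 0.5258; Σh² = 3.6965.
Total variance with 6 standardized items is 6, so the solution explains 3.6965/6 = 0.6161.

0.6161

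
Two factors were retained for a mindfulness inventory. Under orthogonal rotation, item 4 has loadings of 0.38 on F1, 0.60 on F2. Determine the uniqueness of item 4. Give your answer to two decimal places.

h² = 0.38² + 0.60² = 0.1444 + 0.3600 = 0.5044
Uniqueness u² = 1 − h² = 1 − 0.5044 = 0.4956

0.50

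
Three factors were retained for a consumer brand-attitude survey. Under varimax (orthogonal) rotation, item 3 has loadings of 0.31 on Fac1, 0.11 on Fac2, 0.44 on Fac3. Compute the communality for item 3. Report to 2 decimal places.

h² = 0.31² + 0.11² + 0.44² = 0.0961 + 0.0121 + 0.1936 = 0.3018

0.30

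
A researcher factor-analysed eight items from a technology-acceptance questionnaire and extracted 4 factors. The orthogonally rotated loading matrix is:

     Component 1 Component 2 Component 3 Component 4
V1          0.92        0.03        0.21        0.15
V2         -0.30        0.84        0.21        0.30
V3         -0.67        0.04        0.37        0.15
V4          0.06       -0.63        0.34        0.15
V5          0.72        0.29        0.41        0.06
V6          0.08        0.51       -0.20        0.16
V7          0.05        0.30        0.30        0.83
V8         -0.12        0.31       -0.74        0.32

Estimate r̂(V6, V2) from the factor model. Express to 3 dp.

r̂ = Σ λ_i·λ_j across factors = (0.08)(-0.30) + (0.51)(0.84) + (-0.20)(0.21) + (0.16)(0.30)
  = -0.0240 +0.4284 -0.0420 +0.0480 = 0.4104

0.410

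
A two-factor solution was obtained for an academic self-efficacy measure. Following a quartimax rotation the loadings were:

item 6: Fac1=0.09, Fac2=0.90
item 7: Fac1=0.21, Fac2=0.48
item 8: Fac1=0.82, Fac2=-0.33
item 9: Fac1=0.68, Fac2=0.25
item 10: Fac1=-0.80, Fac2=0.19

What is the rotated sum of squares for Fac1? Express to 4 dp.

1.8270

SS loadings for Fac1 = 0.09² + 0.21² + 0.82² + 0.68² + (-0.80)² = 0.0081 + 0.0441 + 0.6724 + 0.4624 + 0.6400 = 1.8270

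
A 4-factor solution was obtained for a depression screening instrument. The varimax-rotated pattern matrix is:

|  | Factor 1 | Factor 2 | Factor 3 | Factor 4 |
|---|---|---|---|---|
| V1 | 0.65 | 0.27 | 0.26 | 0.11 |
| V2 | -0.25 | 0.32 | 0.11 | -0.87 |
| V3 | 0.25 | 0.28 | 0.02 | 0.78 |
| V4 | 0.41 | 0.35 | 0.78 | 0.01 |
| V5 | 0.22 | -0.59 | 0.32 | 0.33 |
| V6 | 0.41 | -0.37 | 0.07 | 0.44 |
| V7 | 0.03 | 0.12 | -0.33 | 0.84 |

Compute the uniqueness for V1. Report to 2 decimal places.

0.42

h² = 0.65² + 0.27² + 0.26² + 0.11² = 0.4225 + 0.0729 + 0.0676 + 0.0121 = 0.5751
Uniqueness u² = 1 − h² = 1 − 0.5751 = 0.4249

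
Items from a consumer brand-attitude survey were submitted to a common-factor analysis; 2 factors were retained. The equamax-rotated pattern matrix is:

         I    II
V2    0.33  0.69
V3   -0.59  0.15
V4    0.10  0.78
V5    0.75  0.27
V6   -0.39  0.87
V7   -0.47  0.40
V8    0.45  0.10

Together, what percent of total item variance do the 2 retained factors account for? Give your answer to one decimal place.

53.0%

Communalities: 0.5850, 0.3706, 0.6184, 0.6354, 0.9090, 0.3809, 0.2125; Σh² = 3.7118.
Total variance with 7 standardized items is 7, so the solution explains 3.7118/7 = 0.5303 = 53.03%.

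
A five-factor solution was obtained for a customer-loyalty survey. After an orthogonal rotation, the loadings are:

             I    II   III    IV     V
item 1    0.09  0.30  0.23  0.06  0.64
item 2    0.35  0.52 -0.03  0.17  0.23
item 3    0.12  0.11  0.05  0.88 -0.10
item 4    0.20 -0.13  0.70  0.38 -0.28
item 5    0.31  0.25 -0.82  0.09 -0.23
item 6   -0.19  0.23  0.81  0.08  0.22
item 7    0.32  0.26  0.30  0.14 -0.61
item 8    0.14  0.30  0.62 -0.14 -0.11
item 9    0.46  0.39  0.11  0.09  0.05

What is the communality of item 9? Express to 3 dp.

h² = 0.46² + 0.39² + 0.11² + 0.09² + 0.05² = 0.2116 + 0.1521 + 0.0121 + 0.0081 + 0.0025 = 0.3864

0.386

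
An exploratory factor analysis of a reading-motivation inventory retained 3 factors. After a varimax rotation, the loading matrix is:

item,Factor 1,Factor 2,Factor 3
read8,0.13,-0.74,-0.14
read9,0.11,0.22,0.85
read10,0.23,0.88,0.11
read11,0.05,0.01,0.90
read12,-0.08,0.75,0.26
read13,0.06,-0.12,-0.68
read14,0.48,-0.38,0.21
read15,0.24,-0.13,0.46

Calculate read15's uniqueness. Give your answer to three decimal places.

h² = 0.24² + (-0.13)² + 0.46² = 0.0576 + 0.0169 + 0.2116 = 0.2861
Uniqueness u² = 1 − h² = 1 − 0.2861 = 0.7139

0.714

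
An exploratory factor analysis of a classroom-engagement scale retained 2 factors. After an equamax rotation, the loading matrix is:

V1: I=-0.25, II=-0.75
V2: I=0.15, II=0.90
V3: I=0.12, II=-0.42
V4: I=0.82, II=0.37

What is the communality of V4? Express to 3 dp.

h² = 0.82² + 0.37² = 0.6724 + 0.1369 = 0.8093

0.809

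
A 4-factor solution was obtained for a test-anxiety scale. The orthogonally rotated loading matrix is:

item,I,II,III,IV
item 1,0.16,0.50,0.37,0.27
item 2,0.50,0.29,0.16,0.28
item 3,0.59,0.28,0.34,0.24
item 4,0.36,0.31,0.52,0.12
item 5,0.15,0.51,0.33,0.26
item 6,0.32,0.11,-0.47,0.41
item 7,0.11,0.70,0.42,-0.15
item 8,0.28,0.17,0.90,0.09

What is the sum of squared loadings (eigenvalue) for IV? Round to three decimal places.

0.490

SS loadings for IV = 0.27² + 0.28² + 0.24² + 0.12² + 0.26² + 0.41² + (-0.15)² + 0.09² = 0.0729 + 0.0784 + 0.0576 + 0.0144 + 0.0676 + 0.1681 + 0.0225 + 0.0081 = 0.4896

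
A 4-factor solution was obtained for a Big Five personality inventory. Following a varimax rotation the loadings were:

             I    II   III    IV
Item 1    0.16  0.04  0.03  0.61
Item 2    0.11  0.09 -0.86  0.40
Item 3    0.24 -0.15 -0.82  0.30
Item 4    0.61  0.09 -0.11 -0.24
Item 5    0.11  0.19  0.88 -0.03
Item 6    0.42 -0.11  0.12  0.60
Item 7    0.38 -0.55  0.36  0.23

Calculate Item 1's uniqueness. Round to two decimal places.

h² = 0.16² + 0.04² + 0.03² + 0.61² = 0.0256 + 0.0016 + 0.0009 + 0.3721 = 0.4002
Uniqueness u² = 1 − h² = 1 − 0.4002 = 0.5998

0.60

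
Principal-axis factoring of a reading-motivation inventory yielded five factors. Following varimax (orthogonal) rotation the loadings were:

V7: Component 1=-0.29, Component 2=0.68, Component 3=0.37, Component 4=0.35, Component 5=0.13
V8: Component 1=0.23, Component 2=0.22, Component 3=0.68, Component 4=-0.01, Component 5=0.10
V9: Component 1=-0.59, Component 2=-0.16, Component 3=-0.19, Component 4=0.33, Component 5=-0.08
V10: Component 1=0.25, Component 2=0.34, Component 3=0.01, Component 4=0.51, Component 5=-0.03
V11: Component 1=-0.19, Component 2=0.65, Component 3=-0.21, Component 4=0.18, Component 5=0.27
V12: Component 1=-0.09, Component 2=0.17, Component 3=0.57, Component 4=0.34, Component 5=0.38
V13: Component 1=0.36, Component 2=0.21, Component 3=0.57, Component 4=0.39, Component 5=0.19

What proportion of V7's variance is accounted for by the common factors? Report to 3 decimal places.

h² = (-0.29)² + 0.68² + 0.37² + 0.35² + 0.13² = 0.0841 + 0.4624 + 0.1369 + 0.1225 + 0.0169 = 0.8228

0.823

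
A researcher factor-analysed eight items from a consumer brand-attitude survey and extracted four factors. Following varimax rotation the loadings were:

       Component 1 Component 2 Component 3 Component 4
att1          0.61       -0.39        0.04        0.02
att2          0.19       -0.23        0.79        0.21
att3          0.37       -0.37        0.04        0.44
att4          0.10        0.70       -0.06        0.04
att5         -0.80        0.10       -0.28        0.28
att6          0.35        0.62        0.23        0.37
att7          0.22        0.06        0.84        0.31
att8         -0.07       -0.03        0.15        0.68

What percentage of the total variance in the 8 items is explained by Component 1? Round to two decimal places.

SS loadings for Component 1 = 0.61² + 0.19² + 0.37² + 0.10² + (-0.80)² + 0.35² + 0.22² + (-0.07)² = 1.3709
With 8 standardized items, total variance = 8. Proportion = 1.3709/8 = 0.1714 → 17.14%.

17.14%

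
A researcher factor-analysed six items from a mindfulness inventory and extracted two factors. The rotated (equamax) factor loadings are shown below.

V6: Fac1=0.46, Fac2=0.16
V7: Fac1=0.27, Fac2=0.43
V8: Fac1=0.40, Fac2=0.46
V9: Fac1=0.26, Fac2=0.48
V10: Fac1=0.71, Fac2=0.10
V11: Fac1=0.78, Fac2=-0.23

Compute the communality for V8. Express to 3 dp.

0.372

h² = 0.40² + 0.46² = 0.1600 + 0.2116 = 0.3716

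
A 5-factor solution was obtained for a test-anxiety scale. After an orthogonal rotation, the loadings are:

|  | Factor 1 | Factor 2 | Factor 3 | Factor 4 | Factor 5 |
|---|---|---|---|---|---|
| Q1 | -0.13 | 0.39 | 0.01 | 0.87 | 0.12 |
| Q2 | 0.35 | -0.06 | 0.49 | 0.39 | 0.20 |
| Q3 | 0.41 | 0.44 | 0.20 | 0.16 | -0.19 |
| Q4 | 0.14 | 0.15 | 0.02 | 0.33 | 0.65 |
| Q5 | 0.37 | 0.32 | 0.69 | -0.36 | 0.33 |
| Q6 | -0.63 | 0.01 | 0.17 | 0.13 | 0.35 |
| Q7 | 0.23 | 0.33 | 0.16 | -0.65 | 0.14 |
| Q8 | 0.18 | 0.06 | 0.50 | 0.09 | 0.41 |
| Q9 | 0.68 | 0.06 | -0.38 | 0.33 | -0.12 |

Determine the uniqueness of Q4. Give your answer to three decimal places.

0.426

h² = 0.14² + 0.15² + 0.02² + 0.33² + 0.65² = 0.0196 + 0.0225 + 0.0004 + 0.1089 + 0.4225 = 0.5739
Uniqueness u² = 1 − h² = 1 − 0.5739 = 0.4261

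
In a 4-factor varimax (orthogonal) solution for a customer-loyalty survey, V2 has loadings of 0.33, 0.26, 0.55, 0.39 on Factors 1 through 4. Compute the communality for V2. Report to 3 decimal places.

0.631

h² = 0.33² + 0.26² + 0.55² + 0.39² = 0.1089 + 0.0676 + 0.3025 + 0.1521 = 0.6311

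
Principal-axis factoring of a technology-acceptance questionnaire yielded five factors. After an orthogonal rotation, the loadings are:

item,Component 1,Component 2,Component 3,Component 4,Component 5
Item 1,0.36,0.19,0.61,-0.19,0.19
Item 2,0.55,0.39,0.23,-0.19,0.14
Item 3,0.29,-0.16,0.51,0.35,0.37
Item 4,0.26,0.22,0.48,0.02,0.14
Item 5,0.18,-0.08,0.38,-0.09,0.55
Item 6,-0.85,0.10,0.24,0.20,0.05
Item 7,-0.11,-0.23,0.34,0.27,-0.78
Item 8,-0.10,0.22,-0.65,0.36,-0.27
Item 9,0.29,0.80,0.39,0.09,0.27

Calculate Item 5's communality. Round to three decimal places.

h² = 0.18² + (-0.08)² + 0.38² + (-0.09)² + 0.55² = 0.0324 + 0.0064 + 0.1444 + 0.0081 + 0.3025 = 0.4938

0.494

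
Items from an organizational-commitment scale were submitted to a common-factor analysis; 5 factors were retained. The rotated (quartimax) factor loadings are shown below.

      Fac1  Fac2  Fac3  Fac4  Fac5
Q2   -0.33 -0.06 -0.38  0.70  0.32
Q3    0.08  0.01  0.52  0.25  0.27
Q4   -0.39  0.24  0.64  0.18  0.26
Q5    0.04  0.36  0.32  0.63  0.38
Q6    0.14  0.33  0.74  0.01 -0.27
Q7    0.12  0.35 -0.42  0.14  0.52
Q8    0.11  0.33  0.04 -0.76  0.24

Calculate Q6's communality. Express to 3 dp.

h² = 0.14² + 0.33² + 0.74² + 0.01² + (-0.27)² = 0.0196 + 0.1089 + 0.5476 + 0.0001 + 0.0729 = 0.7491

0.749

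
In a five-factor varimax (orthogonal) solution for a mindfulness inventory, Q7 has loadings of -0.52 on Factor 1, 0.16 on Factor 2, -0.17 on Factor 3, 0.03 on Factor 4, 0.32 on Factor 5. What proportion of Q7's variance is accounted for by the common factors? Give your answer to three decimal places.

h² = (-0.52)² + 0.16² + (-0.17)² + 0.03² + 0.32² = 0.2704 + 0.0256 + 0.0289 + 0.0009 + 0.1024 = 0.4282

0.428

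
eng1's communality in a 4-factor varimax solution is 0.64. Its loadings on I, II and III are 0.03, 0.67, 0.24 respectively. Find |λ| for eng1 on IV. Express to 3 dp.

0.364

Under orthogonal rotation h² = Σλ², so λ_IV² = h² − (0.5074) = 0.64 − 0.5074 = 0.1326.
|λ| = √0.1326 = 0.3641.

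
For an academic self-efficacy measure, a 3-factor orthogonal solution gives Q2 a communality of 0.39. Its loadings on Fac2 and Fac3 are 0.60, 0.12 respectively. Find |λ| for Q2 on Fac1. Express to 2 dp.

Under orthogonal rotation h² = Σλ², so λ_Fac1² = h² − (0.3744) = 0.39 − 0.3744 = 0.0156.
|λ| = √0.0156 = 0.1249.

0.12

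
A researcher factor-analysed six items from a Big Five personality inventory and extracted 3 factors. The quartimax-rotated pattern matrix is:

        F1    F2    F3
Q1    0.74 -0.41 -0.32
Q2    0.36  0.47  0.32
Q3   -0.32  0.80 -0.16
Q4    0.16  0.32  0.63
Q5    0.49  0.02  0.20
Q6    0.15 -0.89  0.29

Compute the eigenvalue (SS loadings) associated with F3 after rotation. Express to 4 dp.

SS loadings for F3 = (-0.32)² + 0.32² + (-0.16)² + 0.63² + 0.20² + 0.29² = 0.1024 + 0.1024 + 0.0256 + 0.3969 + 0.0400 + 0.0841 = 0.7514

0.7514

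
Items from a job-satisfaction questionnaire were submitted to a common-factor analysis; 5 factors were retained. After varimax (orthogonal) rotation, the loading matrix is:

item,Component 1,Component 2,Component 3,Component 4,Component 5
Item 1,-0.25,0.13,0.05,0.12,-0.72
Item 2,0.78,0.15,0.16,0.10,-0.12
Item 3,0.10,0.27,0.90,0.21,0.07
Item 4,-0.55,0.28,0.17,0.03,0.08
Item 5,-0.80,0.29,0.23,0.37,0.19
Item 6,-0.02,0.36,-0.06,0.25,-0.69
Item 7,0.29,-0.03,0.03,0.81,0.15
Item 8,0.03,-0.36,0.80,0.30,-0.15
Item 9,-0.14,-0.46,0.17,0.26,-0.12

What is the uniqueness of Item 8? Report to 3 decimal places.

h² = 0.03² + (-0.36)² + 0.80² + 0.30² + (-0.15)² = 0.0009 + 0.1296 + 0.6400 + 0.0900 + 0.0225 = 0.8830
Uniqueness u² = 1 − h² = 1 − 0.8830 = 0.1170

0.117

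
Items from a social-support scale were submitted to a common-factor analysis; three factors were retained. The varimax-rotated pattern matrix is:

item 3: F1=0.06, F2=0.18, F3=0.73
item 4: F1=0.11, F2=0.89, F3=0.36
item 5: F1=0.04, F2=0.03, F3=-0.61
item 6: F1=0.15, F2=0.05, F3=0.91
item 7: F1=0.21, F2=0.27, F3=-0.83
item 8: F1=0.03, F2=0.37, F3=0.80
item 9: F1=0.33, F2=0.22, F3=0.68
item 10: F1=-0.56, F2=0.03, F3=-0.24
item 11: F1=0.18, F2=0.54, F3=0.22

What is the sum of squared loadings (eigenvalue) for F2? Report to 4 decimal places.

1.3786

SS loadings for F2 = 0.18² + 0.89² + 0.03² + 0.05² + 0.27² + 0.37² + 0.22² + 0.03² + 0.54² = 0.0324 + 0.7921 + 0.0009 + 0.0025 + 0.0729 + 0.1369 + 0.0484 + 0.0009 + 0.2916 = 1.3786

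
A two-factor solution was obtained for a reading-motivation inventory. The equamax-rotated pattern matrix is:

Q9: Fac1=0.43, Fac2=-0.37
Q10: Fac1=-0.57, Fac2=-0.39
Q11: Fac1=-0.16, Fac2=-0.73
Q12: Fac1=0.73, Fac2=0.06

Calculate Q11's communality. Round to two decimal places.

0.56

h² = (-0.16)² + (-0.73)² = 0.0256 + 0.5329 = 0.5585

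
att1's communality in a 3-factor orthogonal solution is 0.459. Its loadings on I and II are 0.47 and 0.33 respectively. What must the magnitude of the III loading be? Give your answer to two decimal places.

0.36

Under orthogonal rotation h² = Σλ², so λ_III² = h² − (0.3298) = 0.459 − 0.3298 = 0.1292.
|λ| = √0.1292 = 0.3594.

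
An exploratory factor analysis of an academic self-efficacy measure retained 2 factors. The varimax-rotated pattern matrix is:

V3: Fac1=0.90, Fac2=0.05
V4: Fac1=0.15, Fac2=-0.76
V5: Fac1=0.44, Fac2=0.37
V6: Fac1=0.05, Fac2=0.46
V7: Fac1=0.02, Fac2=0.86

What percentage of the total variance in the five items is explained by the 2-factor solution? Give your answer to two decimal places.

SS loadings by factor: 1.0290, 1.6682; total = 2.6972.
Total variance with 5 standardized items is 5, so the solution explains 2.6972/5 = 0.5394 = 53.94%.

53.94%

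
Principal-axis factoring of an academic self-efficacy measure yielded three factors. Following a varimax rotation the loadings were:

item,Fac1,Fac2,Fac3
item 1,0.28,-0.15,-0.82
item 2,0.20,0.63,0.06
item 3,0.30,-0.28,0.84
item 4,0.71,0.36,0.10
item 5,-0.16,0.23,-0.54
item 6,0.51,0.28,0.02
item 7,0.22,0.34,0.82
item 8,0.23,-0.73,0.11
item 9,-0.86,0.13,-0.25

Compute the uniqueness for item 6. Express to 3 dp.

0.661

h² = 0.51² + 0.28² + 0.02² = 0.2601 + 0.0784 + 0.0004 = 0.3389
Uniqueness u² = 1 − h² = 1 − 0.3389 = 0.6611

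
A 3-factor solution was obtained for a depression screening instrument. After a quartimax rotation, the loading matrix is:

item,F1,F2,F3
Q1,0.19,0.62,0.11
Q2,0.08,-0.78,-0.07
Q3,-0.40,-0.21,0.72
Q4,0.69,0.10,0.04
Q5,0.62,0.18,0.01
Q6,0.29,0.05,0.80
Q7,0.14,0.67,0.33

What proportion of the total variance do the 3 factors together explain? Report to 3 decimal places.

0.569

SS loadings by factor: 1.1667, 1.5307, 1.2860; total = 3.9834.
Total variance with 7 standardized items is 7, so the solution explains 3.9834/7 = 0.5691.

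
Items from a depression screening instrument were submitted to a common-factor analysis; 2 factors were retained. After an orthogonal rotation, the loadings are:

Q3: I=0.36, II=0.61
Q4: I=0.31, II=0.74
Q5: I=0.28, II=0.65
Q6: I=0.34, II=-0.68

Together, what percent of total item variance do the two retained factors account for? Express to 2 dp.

Communalities: 0.5017, 0.6437, 0.5009, 0.5780; Σh² = 2.2243.
Total variance with 4 standardized items is 4, so the solution explains 2.2243/4 = 0.5561 = 55.61%.

55.61%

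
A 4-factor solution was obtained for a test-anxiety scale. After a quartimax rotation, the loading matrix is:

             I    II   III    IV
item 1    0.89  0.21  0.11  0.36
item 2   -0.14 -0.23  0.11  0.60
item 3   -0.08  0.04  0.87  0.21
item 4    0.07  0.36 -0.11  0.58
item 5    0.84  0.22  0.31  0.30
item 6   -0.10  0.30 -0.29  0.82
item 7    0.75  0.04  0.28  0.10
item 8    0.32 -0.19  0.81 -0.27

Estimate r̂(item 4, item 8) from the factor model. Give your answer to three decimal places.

r̂ = Σ λ_i·λ_j across factors = (0.07)(0.32) + (0.36)(-0.19) + (-0.11)(0.81) + (0.58)(-0.27)
  = +0.0224 -0.0684 -0.0891 -0.1566 = -0.2917

-0.292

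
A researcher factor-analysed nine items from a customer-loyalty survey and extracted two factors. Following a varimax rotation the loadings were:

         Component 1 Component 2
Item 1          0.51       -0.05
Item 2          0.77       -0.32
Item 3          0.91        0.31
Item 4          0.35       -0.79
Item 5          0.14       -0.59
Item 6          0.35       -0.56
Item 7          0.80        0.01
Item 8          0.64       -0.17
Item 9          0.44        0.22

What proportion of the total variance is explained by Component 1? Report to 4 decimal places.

0.3543

SS loadings for Component 1 = 0.51² + 0.77² + 0.91² + 0.35² + 0.14² + 0.35² + 0.80² + 0.64² + 0.44² = 3.1889
Proportion of variance = 3.1889 / 9 = 0.3543.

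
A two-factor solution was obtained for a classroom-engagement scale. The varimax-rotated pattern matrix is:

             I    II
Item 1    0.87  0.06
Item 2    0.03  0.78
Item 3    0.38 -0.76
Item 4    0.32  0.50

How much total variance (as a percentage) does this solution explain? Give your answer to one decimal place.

SS loadings by factor: 1.0046, 1.4396; total = 2.4442.
Total variance with 4 standardized items is 4, so the solution explains 2.4442/4 = 0.6110 = 61.10%.

61.1%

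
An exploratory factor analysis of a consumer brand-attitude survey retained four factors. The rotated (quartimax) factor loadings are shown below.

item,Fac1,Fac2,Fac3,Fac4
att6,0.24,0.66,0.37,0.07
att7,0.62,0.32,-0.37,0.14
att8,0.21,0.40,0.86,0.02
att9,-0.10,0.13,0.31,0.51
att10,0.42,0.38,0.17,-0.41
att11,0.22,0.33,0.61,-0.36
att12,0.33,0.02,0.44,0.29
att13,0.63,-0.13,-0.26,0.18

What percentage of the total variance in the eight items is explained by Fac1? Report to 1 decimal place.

15.3%

SS loadings for Fac1 = 0.24² + 0.62² + 0.21² + (-0.10)² + 0.42² + 0.22² + 0.33² + 0.63² = 1.2267
With 8 standardized items, total variance = 8. Proportion = 1.2267/8 = 0.1533 → 15.33%.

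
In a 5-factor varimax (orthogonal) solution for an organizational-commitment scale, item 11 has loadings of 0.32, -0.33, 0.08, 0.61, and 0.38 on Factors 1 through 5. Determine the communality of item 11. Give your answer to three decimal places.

h² = 0.32² + (-0.33)² + 0.08² + 0.61² + 0.38² = 0.1024 + 0.1089 + 0.0064 + 0.3721 + 0.1444 = 0.7342

0.734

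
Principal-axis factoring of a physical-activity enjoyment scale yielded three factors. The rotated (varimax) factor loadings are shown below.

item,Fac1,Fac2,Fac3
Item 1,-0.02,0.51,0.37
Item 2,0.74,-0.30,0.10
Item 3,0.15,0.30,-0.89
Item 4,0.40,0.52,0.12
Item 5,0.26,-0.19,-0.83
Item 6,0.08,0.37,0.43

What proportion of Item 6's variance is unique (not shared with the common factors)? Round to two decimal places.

h² = 0.08² + 0.37² + 0.43² = 0.0064 + 0.1369 + 0.1849 = 0.3282
Uniqueness u² = 1 − h² = 1 − 0.3282 = 0.6718

0.67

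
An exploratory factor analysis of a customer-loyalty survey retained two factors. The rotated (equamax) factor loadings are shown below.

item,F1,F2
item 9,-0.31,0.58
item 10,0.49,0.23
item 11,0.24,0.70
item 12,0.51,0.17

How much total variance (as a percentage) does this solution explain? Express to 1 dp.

SS loadings by factor: 0.6539, 0.9082; total = 1.5621.
Total variance with 4 standardized items is 4, so the solution explains 1.5621/4 = 0.3905 = 39.05%.

39.1%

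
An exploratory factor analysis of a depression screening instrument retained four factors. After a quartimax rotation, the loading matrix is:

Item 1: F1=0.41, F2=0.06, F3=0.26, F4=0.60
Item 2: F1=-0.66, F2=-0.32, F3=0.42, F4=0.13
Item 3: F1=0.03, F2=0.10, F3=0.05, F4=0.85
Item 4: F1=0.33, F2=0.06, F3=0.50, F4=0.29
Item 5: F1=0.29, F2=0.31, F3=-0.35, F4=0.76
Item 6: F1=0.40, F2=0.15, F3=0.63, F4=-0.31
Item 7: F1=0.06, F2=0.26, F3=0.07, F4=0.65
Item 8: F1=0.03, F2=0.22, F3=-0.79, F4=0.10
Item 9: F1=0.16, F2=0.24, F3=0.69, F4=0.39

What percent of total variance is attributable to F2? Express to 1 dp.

4.6%

SS loadings for F2 = 0.06² + (-0.32)² + 0.10² + 0.06² + 0.31² + 0.15² + 0.26² + 0.22² + 0.24² = 0.4118
With 9 standardized items, total variance = 9. Proportion = 0.4118/9 = 0.0458 → 4.58%.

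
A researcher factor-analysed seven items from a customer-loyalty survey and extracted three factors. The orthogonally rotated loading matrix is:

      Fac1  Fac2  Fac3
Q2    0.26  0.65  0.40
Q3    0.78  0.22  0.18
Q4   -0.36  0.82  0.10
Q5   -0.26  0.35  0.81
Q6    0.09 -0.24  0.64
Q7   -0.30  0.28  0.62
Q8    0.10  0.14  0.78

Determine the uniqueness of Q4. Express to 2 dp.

h² = (-0.36)² + 0.82² + 0.10² = 0.1296 + 0.6724 + 0.0100 = 0.8120
Uniqueness u² = 1 − h² = 1 − 0.8120 = 0.1880

0.19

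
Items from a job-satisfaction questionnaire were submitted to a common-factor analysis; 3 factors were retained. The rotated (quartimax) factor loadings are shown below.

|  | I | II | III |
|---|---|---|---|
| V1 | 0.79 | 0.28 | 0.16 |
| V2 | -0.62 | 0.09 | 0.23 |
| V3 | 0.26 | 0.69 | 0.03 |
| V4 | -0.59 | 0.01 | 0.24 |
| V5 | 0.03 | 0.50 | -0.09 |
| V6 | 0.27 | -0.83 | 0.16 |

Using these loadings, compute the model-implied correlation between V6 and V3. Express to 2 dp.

r̂ = Σ λ_i·λ_j across factors = (0.27)(0.26) + (-0.83)(0.69) + (0.16)(0.03)
  = +0.0702 -0.5727 +0.0048 = -0.4977

-0.50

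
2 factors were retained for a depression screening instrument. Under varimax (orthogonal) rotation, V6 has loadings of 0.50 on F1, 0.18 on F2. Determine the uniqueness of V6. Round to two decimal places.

0.72

h² = 0.50² + 0.18² = 0.2500 + 0.0324 = 0.2824
Uniqueness u² = 1 − h² = 1 − 0.2824 = 0.7176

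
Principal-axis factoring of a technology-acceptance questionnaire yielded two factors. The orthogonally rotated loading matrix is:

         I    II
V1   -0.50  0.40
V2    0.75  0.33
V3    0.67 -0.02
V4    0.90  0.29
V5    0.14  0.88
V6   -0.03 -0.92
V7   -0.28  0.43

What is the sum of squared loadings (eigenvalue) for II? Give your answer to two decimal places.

SS loadings for II = 0.40² + 0.33² + (-0.02)² + 0.29² + 0.88² + (-0.92)² + 0.43² = 0.1600 + 0.1089 + 0.0004 + 0.0841 + 0.7744 + 0.8464 + 0.1849 = 2.1591

2.16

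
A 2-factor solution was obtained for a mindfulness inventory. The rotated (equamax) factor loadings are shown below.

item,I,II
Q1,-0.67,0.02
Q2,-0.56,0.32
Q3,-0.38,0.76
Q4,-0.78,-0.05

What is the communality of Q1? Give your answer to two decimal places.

h² = (-0.67)² + 0.02² = 0.4489 + 0.0004 = 0.4493

0.45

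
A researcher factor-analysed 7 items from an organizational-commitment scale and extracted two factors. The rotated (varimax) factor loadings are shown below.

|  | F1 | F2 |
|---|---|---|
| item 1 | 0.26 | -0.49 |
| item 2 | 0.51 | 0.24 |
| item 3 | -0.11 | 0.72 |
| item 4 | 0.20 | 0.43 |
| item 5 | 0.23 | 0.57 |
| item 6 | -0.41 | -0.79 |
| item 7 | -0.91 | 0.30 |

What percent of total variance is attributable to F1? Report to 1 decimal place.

SS loadings for F1 = 0.26² + 0.51² + (-0.11)² + 0.20² + 0.23² + (-0.41)² + (-0.91)² = 1.4289
With 7 standardized items, total variance = 7. Proportion = 1.4289/7 = 0.2041 → 20.41%.

20.4%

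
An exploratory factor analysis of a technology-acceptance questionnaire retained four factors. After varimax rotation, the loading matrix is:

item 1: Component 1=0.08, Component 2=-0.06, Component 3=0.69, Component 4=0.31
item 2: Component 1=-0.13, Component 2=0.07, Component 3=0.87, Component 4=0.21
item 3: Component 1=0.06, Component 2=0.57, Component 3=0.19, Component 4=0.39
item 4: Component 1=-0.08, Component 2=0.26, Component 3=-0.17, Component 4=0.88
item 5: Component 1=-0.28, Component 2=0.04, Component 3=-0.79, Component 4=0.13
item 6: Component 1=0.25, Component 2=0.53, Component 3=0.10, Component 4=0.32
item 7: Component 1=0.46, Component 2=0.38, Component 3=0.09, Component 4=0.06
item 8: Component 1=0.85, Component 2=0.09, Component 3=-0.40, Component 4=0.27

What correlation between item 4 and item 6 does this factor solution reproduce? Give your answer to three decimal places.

r̂ = Σ λ_i·λ_j across factors = (-0.08)(0.25) + (0.26)(0.53) + (-0.17)(0.10) + (0.88)(0.32)
  = -0.0200 +0.1378 -0.0170 +0.2816 = 0.3824

0.382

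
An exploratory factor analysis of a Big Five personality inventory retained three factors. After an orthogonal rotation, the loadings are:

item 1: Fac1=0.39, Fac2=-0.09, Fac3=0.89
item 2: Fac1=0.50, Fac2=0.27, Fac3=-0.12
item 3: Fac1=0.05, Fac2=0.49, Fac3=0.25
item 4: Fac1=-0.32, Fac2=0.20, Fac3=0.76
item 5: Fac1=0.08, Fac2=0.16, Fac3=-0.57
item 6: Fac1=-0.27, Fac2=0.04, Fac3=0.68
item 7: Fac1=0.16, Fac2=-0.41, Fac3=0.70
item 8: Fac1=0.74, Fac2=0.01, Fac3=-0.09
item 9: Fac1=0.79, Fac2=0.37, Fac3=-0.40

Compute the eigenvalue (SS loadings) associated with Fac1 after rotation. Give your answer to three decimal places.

1.784

SS loadings for Fac1 = 0.39² + 0.50² + 0.05² + (-0.32)² + 0.08² + (-0.27)² + 0.16² + 0.74² + 0.79² = 0.1521 + 0.2500 + 0.0025 + 0.1024 + 0.0064 + 0.0729 + 0.0256 + 0.5476 + 0.6241 = 1.7836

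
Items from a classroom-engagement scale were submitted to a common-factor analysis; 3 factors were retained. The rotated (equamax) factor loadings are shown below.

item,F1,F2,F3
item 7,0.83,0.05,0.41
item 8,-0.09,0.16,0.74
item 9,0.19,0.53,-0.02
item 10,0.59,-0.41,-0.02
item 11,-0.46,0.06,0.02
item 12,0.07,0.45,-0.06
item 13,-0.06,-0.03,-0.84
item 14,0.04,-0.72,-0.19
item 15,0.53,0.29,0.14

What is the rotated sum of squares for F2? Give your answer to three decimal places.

1.287

SS loadings for F2 = 0.05² + 0.16² + 0.53² + (-0.41)² + 0.06² + 0.45² + (-0.03)² + (-0.72)² + 0.29² = 0.0025 + 0.0256 + 0.2809 + 0.1681 + 0.0036 + 0.2025 + 0.0009 + 0.5184 + 0.0841 = 1.2866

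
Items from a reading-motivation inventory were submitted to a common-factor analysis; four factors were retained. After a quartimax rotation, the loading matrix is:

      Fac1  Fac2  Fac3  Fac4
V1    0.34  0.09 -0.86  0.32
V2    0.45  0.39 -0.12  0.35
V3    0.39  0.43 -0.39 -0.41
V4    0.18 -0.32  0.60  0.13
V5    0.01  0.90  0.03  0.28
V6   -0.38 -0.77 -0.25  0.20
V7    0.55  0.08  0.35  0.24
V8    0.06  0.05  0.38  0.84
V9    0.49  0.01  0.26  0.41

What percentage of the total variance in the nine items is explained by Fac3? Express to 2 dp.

18.49%

SS loadings for Fac3 = (-0.86)² + (-0.12)² + (-0.39)² + 0.60² + 0.03² + (-0.25)² + 0.35² + 0.38² + 0.26² = 1.6640
With 9 standardized items, total variance = 9. Proportion = 1.6640/9 = 0.1849 → 18.49%.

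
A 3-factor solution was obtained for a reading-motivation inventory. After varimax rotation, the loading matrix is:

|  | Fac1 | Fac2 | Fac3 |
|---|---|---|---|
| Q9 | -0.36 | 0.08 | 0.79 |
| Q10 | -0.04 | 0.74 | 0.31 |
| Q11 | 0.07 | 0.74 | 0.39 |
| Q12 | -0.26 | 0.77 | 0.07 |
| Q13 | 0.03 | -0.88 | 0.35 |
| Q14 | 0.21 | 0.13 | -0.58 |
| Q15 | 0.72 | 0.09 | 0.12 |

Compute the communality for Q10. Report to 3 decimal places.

h² = (-0.04)² + 0.74² + 0.31² = 0.0016 + 0.5476 + 0.0961 = 0.6453

0.645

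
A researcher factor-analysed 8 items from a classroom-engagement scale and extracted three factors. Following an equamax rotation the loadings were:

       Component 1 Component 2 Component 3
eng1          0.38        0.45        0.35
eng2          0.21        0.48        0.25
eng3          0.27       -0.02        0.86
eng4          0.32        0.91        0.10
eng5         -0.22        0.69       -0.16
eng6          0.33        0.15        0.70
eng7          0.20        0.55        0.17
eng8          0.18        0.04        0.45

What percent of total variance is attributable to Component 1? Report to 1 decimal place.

7.4%

SS loadings for Component 1 = 0.38² + 0.21² + 0.27² + 0.32² + (-0.22)² + 0.33² + 0.20² + 0.18² = 0.5935
With 8 standardized items, total variance = 8. Proportion = 0.5935/8 = 0.0742 → 7.42%.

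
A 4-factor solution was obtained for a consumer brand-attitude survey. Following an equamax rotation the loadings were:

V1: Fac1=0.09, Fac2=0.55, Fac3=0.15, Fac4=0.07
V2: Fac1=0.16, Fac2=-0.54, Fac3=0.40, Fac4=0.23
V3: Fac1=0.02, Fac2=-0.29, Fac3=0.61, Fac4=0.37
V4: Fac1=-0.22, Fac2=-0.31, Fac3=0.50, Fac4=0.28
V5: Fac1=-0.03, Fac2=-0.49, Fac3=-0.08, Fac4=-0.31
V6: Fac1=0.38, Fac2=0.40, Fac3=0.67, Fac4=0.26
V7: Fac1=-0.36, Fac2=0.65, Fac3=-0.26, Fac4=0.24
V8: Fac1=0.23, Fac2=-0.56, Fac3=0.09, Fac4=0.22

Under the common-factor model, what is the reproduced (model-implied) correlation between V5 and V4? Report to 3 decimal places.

0.032

r̂ = Σ λ_i·λ_j across factors = (-0.03)(-0.22) + (-0.49)(-0.31) + (-0.08)(0.50) + (-0.31)(0.28)
  = +0.0066 +0.1519 -0.0400 -0.0868 = 0.0317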